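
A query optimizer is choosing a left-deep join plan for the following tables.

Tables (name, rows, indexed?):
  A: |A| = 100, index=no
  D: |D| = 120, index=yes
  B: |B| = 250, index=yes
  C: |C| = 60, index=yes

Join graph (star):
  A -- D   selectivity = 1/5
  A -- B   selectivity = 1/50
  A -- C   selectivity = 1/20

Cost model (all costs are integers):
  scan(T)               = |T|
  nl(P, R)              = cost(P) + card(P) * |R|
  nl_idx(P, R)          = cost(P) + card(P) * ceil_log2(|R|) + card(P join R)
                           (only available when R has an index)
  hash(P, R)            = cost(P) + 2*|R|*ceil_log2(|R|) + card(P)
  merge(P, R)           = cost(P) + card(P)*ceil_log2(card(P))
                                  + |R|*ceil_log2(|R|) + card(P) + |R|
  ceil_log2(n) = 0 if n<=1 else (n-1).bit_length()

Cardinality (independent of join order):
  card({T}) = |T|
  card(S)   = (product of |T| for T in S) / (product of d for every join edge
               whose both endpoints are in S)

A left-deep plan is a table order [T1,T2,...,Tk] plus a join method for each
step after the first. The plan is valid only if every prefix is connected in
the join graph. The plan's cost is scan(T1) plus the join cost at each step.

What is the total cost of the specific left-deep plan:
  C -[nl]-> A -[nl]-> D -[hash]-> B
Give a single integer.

step 1: scan C: cost=60, card=60
step 2: join A via nl
    card(P join A) = 60*100/(20) = 300
    cost = 60 + 60*100 = 6060
step 3: join D via nl
    card(P join D) = 300*120/(5) = 7200
    cost = 6060 + 300*120 = 42060
step 4: join B via hash
    card(P join B) = 7200*250/(50) = 36000
    cost = 42060 + 2*250*8 + 7200 = 53260

53260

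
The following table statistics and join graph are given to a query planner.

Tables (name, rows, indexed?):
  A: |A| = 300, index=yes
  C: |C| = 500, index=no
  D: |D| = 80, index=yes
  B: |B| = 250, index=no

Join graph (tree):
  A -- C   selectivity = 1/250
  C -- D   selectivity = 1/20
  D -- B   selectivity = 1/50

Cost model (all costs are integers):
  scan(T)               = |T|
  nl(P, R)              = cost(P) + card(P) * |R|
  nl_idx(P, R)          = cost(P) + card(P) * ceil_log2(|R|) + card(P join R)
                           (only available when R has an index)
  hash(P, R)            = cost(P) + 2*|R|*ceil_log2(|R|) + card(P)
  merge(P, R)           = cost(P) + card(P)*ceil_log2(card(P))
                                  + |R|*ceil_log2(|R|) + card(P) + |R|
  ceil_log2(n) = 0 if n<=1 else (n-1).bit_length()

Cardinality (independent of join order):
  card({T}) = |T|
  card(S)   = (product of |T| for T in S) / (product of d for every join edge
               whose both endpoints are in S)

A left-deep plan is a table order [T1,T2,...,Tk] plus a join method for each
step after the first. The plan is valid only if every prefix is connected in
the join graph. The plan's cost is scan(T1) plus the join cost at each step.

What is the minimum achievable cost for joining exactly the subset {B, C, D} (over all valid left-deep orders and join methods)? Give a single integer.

8120

Selinger DP over subsets of {B,C,D}:
  {C}: scan cost=500, card=500
  {D}: scan cost=80, card=80
  {B}: scan cost=250, card=250
  {CD}: card=2000; try (D,hash)→2120, (C,merge)→5720, (D,nl_idx)→6000, (D,merge)→6140, (C,hash)→9160, (C,nl)→40080 …(+1); best=2120 via (D,hash)
  {BD}: card=400; try (D,hash)→1620, (D,nl_idx)→2400, (B,merge)→2970, (D,merge)→3140, (B,hash)→4160, (B,nl)→20080 …(+1); best=1620 via (D,hash)
  {BCD}: card=10000; try (B,hash)→8120, (C,merge)→10620, (C,hash)→11020, (B,merge)→28370, (C,nl)→201620, (B,nl)→502120; best=8120 via (B,hash)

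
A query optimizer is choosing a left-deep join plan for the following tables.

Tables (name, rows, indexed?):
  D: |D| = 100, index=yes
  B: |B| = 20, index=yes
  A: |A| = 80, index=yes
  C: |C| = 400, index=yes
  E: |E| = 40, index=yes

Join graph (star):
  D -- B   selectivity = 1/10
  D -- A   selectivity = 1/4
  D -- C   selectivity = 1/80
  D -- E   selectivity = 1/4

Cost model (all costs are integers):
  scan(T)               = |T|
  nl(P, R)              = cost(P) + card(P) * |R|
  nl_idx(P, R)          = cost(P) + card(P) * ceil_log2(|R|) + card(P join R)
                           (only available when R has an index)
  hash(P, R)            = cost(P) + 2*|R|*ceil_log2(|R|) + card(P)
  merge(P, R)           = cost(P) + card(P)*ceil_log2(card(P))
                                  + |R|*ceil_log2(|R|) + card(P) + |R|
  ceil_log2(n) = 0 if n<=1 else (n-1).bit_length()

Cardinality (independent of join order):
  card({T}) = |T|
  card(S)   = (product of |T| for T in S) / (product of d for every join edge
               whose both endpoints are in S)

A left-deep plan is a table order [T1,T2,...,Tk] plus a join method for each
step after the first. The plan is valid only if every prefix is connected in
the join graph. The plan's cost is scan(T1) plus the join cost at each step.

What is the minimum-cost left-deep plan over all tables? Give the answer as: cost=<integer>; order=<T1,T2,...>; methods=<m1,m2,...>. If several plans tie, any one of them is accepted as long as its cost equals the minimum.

Selinger DP (subsets sized 1..n):
  {D}: scan cost=100, card=100
  {B}: scan cost=20, card=20
  {A}: scan cost=80, card=80
  {C}: scan cost=400, card=400
  {E}: scan cost=40, card=40
  {BD}: card=200; try (D,nl_idx)→360, (B,hash)→400, (B,nl_idx)→800, (D,merge)→940, (B,merge)→1020, (D,hash)→1440 …(+2); best=360 via (D,nl_idx)
  {AD}: card=2000; try (A,hash)→1320, (D,merge)→1520, (A,merge)→1540, (D,hash)→1560, (D,nl_idx)→2640, (A,nl_idx)→2800 …(+2); best=1320 via (A,hash)
  {CD}: card=500; try (C,nl_idx)→1500, (D,hash)→2200, (D,nl_idx)→3700, (C,merge)→4900, (D,merge)→5200, (C,hash)→7400 …(+2); best=1500 via (C,nl_idx)
  {DE}: card=1000; try (E,hash)→680, (D,merge)→1120, (E,merge)→1180, (D,nl_idx)→1320, (D,hash)→1480, (E,nl_idx)→1700 …(+2); best=680 via (E,hash)
  {ABD}: card=4000; try (A,hash)→1680, (A,merge)→2800, (B,hash)→3520, (A,nl_idx)→5760, (B,nl_idx)→15320, (A,nl)→16360 …(+2); best=1680 via (A,hash)
  {BCD}: card=1000; try (B,hash)→2200, (C,nl_idx)→3160, (B,nl_idx)→5000, (C,merge)→6160, (B,merge)→6620, (C,hash)→7760 …(+2); best=2200 via (B,hash)
  {BDE}: card=2000; try (E,hash)→1040, (B,hash)→1880, (E,merge)→2440, (E,nl_idx)→3560, (B,nl_idx)→7680, (E,nl)→8360 …(+2); best=1040 via (E,hash)
  {ACD}: card=10000; try (A,hash)→3120, (A,merge)→7140, (C,hash)→10520, (A,nl_idx)→15000, (C,merge)→29320, (C,nl_idx)→29320 …(+2); best=3120 via (A,hash)
  {ADE}: card=20000; try (A,hash)→2800, (E,hash)→3800, (A,merge)→12320, (E,merge)→25600, (A,nl_idx)→27680, (E,nl_idx)→33320 …(+2); best=2800 via (A,hash)
  {CDE}: card=5000; try (E,hash)→2480, (E,merge)→6780, (C,hash)→8880, (E,nl_idx)→9500, (C,nl_idx)→14680, (C,merge)→15680 …(+2); best=2480 via (E,hash)
  {ABCD}: card=20000; try (A,hash)→4320, (C,hash)→12880, (B,hash)→13320, (A,merge)→13840, (A,nl_idx)→29200, (C,merge)→57680 …(+6); best=4320 via (A,hash)
  {ABDE}: card=40000; try (A,hash)→4160, (E,hash)→6160, (B,hash)→23000, (A,merge)→25680, (E,merge)→53960, (A,nl_idx)→55040 …(+6); best=4160 via (A,hash)
  {BCDE}: card=10000; try (E,hash)→3680, (B,hash)→7680, (C,hash)→10240, (E,merge)→13480, (E,nl_idx)→18200, (C,merge)→29040 …(+6); best=3680 via (E,hash)
  {ACDE}: card=100000; try (A,hash)→8600, (E,hash)→13600, (C,hash)→30000, (A,merge)→73120, (A,nl_idx)→137480, (E,merge)→153400 …(+6); best=8600 via (A,hash)
  {ABCDE}: card=200000; try (A,hash)→14800, (E,hash)→24800, (C,hash)→51360, (B,hash)→108800, (A,merge)→154320, (A,nl_idx)→273680 …(+10); best=14800 via (A,hash)

cost=14800; order=D,C,B,E,A; methods=nl_idx,hash,hash,hash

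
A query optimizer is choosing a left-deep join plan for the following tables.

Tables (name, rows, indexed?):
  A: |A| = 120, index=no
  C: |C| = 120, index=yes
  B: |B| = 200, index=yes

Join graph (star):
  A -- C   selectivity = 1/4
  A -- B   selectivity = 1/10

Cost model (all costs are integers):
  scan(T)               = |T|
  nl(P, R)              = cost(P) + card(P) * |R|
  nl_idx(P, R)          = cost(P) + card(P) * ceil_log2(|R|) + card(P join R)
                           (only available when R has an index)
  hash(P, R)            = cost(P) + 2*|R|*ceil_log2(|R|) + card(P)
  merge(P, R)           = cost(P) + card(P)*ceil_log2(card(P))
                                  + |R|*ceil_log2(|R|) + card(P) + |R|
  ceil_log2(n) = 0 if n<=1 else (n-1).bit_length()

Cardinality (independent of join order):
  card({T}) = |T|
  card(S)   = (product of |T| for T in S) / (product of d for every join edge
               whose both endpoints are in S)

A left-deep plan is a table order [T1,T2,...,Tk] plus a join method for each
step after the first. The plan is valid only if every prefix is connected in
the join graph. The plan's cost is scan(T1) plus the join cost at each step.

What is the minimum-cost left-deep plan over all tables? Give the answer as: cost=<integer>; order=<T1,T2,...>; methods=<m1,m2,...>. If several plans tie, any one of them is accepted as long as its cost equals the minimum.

cost=6160; order=B,A,C; methods=hash,hash

Selinger DP (subsets sized 1..n):
  {A}: scan cost=120, card=120
  {C}: scan cost=120, card=120
  {B}: scan cost=200, card=200
  {AC}: card=3600; try (C,hash)→1920, (A,hash)→1920, (C,merge)→2040, (A,merge)→2040, (C,nl_idx)→4560, (C,nl)→14520 …(+1); best=1920 via (C,hash)
  {AB}: card=2400; try (A,hash)→2080, (B,merge)→2880, (A,merge)→2960, (B,hash)→3440, (B,nl_idx)→3480, (B,nl)→24120 …(+1); best=2080 via (A,hash)
  {ABC}: card=72000; try (C,hash)→6160, (B,hash)→8720, (C,merge)→34240, (B,merge)→50520, (C,nl_idx)→90880, (B,nl_idx)→102720 …(+2); best=6160 via (C,hash)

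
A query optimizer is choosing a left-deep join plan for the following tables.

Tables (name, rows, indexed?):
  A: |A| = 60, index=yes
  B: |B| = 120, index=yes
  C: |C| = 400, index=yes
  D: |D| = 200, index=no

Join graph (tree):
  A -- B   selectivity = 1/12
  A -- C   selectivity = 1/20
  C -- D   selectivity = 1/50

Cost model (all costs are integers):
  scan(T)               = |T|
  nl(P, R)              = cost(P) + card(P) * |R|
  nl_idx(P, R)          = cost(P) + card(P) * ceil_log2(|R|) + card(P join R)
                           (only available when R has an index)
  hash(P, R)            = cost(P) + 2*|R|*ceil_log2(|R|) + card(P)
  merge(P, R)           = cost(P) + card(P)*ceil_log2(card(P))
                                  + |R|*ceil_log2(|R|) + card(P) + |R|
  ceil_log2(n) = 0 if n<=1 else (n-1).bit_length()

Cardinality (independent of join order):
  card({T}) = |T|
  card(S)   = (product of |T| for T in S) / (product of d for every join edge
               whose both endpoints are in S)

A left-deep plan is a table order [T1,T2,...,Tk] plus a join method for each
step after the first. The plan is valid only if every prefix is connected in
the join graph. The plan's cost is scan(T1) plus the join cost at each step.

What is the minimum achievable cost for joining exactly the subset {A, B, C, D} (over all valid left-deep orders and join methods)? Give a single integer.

12400

Selinger DP over subsets of {A,B,C,D}:
  {A}: scan cost=60, card=60
  {B}: scan cost=120, card=120
  {C}: scan cost=400, card=400
  {D}: scan cost=200, card=200
  {AB}: card=600; try (A,hash)→960, (B,nl_idx)→1080, (B,merge)→1440, (A,nl_idx)→1440, (A,merge)→1500, (B,hash)→1800 …(+2); best=960 via (A,hash)
  {AC}: card=1200; try (A,hash)→1520, (C,nl_idx)→1800, (A,nl_idx)→4000, (C,merge)→4480, (A,merge)→4820, (C,hash)→7320 …(+2); best=1520 via (A,hash)
  {CD}: card=1600; try (C,nl_idx)→3600, (D,hash)→4000, (C,merge)→6000, (D,merge)→6200, (C,hash)→7600, (C,nl)→80200 …(+1); best=3600 via (C,nl_idx)
  {ABC}: card=12000; try (B,hash)→4400, (C,hash)→8760, (C,merge)→11560, (B,merge)→16880, (C,nl_idx)→18360, (B,nl_idx)→21920 …(+2); best=4400 via (B,hash)
  {ACD}: card=4800; try (D,hash)→5920, (A,hash)→5920, (D,merge)→17720, (A,nl_idx)→18000, (A,merge)→23220, (A,nl)→99600 …(+1); best=5920 via (D,hash)
  {ABCD}: card=48000; try (B,hash)→12400, (D,hash)→19600, (B,merge)→74080, (B,nl_idx)→87520, (D,merge)→186200, (B,nl)→581920 …(+1); best=12400 via (B,hash)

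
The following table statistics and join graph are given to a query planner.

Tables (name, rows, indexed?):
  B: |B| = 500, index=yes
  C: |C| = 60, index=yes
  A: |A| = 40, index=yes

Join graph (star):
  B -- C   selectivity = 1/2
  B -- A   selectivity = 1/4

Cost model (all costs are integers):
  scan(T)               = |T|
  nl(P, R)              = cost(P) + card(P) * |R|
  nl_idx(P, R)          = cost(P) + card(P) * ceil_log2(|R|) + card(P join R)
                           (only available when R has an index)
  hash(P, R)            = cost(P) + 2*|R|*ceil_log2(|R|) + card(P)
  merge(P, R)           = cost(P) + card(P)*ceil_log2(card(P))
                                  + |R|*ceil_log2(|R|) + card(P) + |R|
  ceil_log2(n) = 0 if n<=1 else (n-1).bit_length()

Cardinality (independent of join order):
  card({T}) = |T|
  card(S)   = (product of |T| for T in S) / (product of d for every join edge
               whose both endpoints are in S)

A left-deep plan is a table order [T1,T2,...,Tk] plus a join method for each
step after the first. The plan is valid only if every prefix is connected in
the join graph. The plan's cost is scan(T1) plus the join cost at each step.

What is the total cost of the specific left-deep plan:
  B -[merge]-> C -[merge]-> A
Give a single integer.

step 1: scan B: cost=500, card=500
step 2: join C via merge
    card(P join C) = 500*60/(2) = 15000
    cost = 500 + 500*9 + 60*6 + 500 + 60 = 5920
step 3: join A via merge
    card(P join A) = 15000*40/(4) = 150000
    cost = 5920 + 15000*14 + 40*6 + 15000 + 40 = 231200

231200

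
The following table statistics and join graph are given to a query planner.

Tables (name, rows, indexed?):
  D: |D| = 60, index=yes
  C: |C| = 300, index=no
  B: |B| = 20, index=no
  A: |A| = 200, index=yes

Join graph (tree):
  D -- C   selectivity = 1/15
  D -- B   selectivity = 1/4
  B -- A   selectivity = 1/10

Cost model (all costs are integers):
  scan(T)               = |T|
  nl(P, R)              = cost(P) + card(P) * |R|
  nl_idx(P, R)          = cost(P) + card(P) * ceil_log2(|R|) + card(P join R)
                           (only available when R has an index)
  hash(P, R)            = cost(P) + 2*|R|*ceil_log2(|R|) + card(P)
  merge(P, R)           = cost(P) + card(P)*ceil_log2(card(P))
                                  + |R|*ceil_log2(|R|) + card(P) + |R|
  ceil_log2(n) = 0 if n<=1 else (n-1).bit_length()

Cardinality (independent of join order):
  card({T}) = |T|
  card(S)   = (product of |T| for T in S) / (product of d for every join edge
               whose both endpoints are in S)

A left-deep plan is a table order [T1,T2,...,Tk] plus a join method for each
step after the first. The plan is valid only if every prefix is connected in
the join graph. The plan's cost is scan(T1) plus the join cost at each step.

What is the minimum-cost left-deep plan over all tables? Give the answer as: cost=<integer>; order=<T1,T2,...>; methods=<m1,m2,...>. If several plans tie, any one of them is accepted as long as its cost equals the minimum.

cost=11920; order=C,D,B,A; methods=hash,hash,hash

Selinger DP (subsets sized 1..n):
  {D}: scan cost=60, card=60
  {C}: scan cost=300, card=300
  {B}: scan cost=20, card=20
  {A}: scan cost=200, card=200
  {CD}: card=1200; try (D,hash)→1320, (D,nl_idx)→3300, (C,merge)→3480, (D,merge)→3720, (C,hash)→5520, (C,nl)→18060 …(+1); best=1320 via (D,hash)
  {BD}: card=300; try (B,hash)→320, (D,nl_idx)→440, (D,merge)→560, (B,merge)→600, (D,hash)→760, (D,nl)→1220 …(+1); best=320 via (B,hash)
  {AB}: card=400; try (A,nl_idx)→580, (B,hash)→600, (A,merge)→1940, (B,merge)→2120, (A,hash)→3240, (A,nl)→4020 …(+1); best=580 via (A,nl_idx)
  {BCD}: card=6000; try (B,hash)→2720, (C,hash)→6020, (C,merge)→6320, (B,merge)→15840, (B,nl)→25320, (C,nl)→90320; best=2720 via (B,hash)
  {ABD}: card=6000; try (D,hash)→1700, (A,hash)→3820, (D,merge)→5000, (A,merge)→5120, (A,nl_idx)→8720, (D,nl_idx)→8980 …(+2); best=1700 via (D,hash)
  {ABCD}: card=120000; try (A,hash)→11920, (C,hash)→13100, (A,merge)→88520, (C,merge)→88700, (A,nl_idx)→170720, (A,nl)→1202720 …(+1); best=11920 via (A,hash)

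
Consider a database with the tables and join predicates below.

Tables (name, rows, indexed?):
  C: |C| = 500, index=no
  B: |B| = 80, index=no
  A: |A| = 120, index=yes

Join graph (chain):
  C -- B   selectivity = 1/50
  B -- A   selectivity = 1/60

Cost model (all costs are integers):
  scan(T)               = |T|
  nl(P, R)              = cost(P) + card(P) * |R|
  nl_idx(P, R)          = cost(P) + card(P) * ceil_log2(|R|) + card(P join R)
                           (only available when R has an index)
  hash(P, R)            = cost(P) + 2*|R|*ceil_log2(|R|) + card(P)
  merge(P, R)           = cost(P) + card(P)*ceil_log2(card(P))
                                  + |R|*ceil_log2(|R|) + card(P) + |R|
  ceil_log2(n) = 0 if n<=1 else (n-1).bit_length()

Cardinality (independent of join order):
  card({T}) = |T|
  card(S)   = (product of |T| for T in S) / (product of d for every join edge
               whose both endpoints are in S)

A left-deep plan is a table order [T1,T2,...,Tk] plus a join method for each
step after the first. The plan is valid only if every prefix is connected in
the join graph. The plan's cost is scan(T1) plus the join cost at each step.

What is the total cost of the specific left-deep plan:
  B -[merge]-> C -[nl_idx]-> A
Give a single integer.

12920

step 1: scan B: cost=80, card=80
step 2: join C via merge
    card(P join C) = 80*500/(50) = 800
    cost = 80 + 80*7 + 500*9 + 80 + 500 = 5720
step 3: join A via nl_idx
    card(P join A) = 800*120/(60) = 1600
    cost = 5720 + 800*7 + 1600 = 12920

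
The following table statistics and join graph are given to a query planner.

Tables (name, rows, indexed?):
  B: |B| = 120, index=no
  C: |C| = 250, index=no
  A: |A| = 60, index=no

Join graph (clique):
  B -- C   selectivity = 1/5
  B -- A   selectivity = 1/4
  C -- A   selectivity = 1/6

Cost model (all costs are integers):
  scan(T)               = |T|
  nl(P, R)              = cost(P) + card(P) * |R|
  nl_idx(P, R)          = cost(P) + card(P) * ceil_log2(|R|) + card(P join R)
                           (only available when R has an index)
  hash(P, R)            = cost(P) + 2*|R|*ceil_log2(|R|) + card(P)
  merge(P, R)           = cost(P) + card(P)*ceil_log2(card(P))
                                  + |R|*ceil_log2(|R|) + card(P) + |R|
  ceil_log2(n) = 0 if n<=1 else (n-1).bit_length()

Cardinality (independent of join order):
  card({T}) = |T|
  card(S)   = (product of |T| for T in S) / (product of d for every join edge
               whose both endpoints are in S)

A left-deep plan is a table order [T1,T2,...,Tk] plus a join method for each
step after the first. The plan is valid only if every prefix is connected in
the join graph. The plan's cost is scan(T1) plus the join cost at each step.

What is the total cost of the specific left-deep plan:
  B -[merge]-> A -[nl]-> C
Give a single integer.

step 1: scan B: cost=120, card=120
step 2: join A via merge
    card(P join A) = 120*60/(4) = 1800
    cost = 120 + 120*7 + 60*6 + 120 + 60 = 1500
step 3: join C via nl
    card(P join C) = 1800*250/(5*6) = 15000
    cost = 1500 + 1800*250 = 451500

451500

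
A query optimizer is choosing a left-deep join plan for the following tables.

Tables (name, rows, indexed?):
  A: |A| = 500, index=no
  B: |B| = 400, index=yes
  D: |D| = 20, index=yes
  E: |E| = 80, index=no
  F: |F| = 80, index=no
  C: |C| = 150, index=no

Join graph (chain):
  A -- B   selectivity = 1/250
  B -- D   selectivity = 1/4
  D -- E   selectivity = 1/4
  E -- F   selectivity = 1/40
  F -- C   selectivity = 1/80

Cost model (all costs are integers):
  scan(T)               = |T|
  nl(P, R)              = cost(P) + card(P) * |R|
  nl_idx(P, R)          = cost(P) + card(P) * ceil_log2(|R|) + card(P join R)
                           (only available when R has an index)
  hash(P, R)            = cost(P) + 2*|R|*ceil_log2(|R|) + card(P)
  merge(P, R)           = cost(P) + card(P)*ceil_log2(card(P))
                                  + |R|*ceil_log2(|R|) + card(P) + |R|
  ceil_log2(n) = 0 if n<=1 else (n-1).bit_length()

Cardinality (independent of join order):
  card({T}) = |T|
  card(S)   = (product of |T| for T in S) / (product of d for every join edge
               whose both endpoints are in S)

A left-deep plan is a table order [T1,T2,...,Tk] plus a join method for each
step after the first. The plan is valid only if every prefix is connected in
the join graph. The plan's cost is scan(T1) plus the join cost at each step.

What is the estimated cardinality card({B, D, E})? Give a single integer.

Tables in S: B(400), D(20), E(80)
Edges inside S: B-D(d=4), D-E(d=4)
numerator = 400 * 20 * 80 = 640000
denominator = 4 * 4 = 16
card(S) = 640000 / 16 = 40000

40000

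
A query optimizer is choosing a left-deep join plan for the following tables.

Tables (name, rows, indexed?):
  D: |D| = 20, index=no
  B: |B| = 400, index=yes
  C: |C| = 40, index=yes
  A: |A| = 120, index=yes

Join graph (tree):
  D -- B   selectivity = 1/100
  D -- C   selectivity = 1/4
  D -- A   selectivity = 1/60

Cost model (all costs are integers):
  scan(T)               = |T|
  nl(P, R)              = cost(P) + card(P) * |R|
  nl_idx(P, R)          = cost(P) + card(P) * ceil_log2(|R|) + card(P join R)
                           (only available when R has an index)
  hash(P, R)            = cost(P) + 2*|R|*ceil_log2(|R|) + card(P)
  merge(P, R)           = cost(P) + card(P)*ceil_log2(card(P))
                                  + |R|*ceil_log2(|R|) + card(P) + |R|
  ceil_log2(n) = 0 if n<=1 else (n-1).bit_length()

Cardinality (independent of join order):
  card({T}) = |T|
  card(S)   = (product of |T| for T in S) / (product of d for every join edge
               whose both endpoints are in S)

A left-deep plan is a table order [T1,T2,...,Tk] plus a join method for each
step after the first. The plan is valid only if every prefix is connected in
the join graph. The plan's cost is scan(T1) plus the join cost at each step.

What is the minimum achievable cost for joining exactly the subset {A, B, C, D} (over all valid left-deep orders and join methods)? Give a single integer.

1360

Selinger DP over subsets of {A,B,C,D}:
  {D}: scan cost=20, card=20
  {B}: scan cost=400, card=400
  {C}: scan cost=40, card=40
  {A}: scan cost=120, card=120
  {BD}: card=80; try (B,nl_idx)→280, (D,hash)→1000, (B,merge)→4140, (D,merge)→4520, (B,hash)→7240, (B,nl)→8020 …(+1); best=280 via (B,nl_idx)
  {CD}: card=200; try (D,hash)→280, (C,nl_idx)→340, (C,merge)→420, (D,merge)→440, (C,hash)→520, (C,nl)→820 …(+1); best=280 via (D,hash)
  {AD}: card=40; try (A,nl_idx)→200, (D,hash)→440, (A,merge)→1100, (D,merge)→1200, (A,hash)→1720, (A,nl)→2420 …(+1); best=200 via (A,nl_idx)
  {BCD}: card=800; try (C,hash)→840, (C,merge)→1200, (C,nl_idx)→1560, (B,nl_idx)→2880, (C,nl)→3480, (B,merge)→6080 …(+2); best=840 via (C,hash)
  {ABD}: card=160; try (B,nl_idx)→720, (A,nl_idx)→1000, (A,merge)→1880, (A,hash)→2040, (B,merge)→4480, (B,hash)→7440 …(+2); best=720 via (B,nl_idx)
  {ACD}: card=400; try (C,hash)→720, (C,merge)→760, (C,nl_idx)→840, (C,nl)→1800, (A,nl_idx)→2080, (A,hash)→2160 …(+2); best=720 via (C,hash)
  {ABCD}: card=1600; try (C,hash)→1360, (C,merge)→2440, (C,nl_idx)→3280, (A,hash)→3320, (B,nl_idx)→5920, (C,nl)→7120 …(+6); best=1360 via (C,hash)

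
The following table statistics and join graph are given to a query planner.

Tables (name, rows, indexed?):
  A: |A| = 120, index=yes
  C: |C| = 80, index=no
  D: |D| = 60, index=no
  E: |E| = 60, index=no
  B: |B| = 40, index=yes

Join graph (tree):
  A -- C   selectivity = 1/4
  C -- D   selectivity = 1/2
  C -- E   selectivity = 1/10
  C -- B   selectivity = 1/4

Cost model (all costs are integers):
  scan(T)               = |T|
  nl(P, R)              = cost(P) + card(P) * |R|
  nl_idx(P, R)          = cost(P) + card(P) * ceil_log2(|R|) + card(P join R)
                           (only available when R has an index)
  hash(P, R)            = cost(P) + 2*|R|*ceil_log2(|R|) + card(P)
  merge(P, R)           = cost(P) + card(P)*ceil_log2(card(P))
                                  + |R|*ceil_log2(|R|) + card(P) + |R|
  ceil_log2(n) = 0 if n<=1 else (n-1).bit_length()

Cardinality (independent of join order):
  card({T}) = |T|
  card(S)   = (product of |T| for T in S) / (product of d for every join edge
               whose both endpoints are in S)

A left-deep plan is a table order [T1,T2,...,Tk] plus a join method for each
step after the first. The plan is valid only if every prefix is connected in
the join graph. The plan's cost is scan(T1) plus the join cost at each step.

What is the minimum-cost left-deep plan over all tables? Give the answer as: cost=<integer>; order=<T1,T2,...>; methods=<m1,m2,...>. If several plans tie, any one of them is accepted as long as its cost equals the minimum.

cost=153040; order=C,E,B,A,D; methods=hash,hash,hash,hash

Selinger DP (subsets sized 1..n):
  {A}: scan cost=120, card=120
  {C}: scan cost=80, card=80
  {D}: scan cost=60, card=60
  {E}: scan cost=60, card=60
  {B}: scan cost=40, card=40
  {AC}: card=2400; try (C,hash)→1360, (A,merge)→1680, (C,merge)→1720, (A,hash)→1840, (A,nl_idx)→3040, (A,nl)→9680 …(+1); best=1360 via (C,hash)
  {CD}: card=2400; try (D,hash)→880, (C,merge)→1120, (D,merge)→1140, (C,hash)→1240, (C,nl)→4860, (D,nl)→4880; best=880 via (D,hash)
  {CE}: card=480; try (E,hash)→880, (C,merge)→1120, (E,merge)→1140, (C,hash)→1240, (C,nl)→4860, (E,nl)→4880; best=880 via (E,hash)
  {BC}: card=800; try (B,hash)→640, (C,merge)→960, (B,merge)→1000, (C,hash)→1200, (B,nl_idx)→1360, (C,nl)→3240 …(+1); best=640 via (B,hash)
  {ACD}: card=72000; try (D,hash)→4480, (A,hash)→4960, (D,merge)→32980, (A,merge)→33040, (A,nl_idx)→89680, (D,nl)→145360 …(+1); best=4480 via (D,hash)
  {ACE}: card=14400; try (A,hash)→3040, (E,hash)→4480, (A,merge)→6640, (A,nl_idx)→18640, (E,merge)→32980, (A,nl)→58480 …(+1); best=3040 via (A,hash)
  {ABC}: card=24000; try (A,hash)→3120, (B,hash)→4240, (A,merge)→10400, (A,nl_idx)→30240, (B,merge)→32840, (B,nl_idx)→39760 …(+2); best=3120 via (A,hash)
  {CDE}: card=14400; try (D,hash)→2080, (E,hash)→4000, (D,merge)→6100, (D,nl)→29680, (E,merge)→32500, (E,nl)→144880; best=2080 via (D,hash)
  {BCD}: card=24000; try (D,hash)→2160, (B,hash)→3760, (D,merge)→9860, (B,merge)→32360, (B,nl_idx)→39280, (D,nl)→48640 …(+1); best=2160 via (D,hash)
  {BCE}: card=4800; try (B,hash)→1840, (E,hash)→2160, (B,merge)→5960, (B,nl_idx)→8560, (E,merge)→9860, (B,nl)→20080 …(+1); best=1840 via (B,hash)
  {ACDE}: card=432000; try (D,hash)→18160, (A,hash)→18160, (E,hash)→77200, (A,merge)→219040, (D,merge)→219460, (A,nl_idx)→534880 …(+4); best=18160 via (D,hash)
  {ABCD}: card=720000; try (D,hash)→27840, (A,hash)→27840, (B,hash)→76960, (A,merge)→387120, (D,merge)→387540, (A,nl_idx)→890160 …(+5); best=27840 via (D,hash)
  {ABCE}: card=144000; try (A,hash)→8320, (B,hash)→17920, (E,hash)→27840, (A,merge)→70000, (A,nl_idx)→179440, (B,merge)→219320 …(+5); best=8320 via (A,hash)
  {BCDE}: card=144000; try (D,hash)→7360, (B,hash)→16960, (E,hash)→26880, (D,merge)→69460, (B,merge)→218360, (B,nl_idx)→232480 …(+4); best=7360 via (D,hash)
  {ABCDE}: card=4320000; try (D,hash)→153040, (A,hash)→153040, (B,hash)→450640, (E,hash)→748560, (A,merge)→2744320, (D,merge)→2744740 …(+8); best=153040 via (D,hash)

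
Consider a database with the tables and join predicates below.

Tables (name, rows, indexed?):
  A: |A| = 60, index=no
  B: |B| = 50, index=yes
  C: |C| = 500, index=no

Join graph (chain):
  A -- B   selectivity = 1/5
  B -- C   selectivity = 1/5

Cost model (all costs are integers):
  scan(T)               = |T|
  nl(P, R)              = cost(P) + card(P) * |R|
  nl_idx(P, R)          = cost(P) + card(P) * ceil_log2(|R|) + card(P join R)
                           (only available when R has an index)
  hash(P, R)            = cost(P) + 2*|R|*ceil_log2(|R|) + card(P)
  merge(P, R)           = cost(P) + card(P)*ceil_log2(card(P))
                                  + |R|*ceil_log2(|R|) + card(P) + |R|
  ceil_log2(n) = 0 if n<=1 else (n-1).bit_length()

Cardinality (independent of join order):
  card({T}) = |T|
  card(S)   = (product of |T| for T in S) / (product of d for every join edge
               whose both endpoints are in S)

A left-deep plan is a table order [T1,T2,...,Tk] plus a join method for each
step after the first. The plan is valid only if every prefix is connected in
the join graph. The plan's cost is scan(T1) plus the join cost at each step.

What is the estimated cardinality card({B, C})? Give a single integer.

5000

Tables in S: B(50), C(500)
Edges inside S: B-C(d=5)
numerator = 50 * 500 = 25000
denominator = 5 = 5
card(S) = 25000 / 5 = 5000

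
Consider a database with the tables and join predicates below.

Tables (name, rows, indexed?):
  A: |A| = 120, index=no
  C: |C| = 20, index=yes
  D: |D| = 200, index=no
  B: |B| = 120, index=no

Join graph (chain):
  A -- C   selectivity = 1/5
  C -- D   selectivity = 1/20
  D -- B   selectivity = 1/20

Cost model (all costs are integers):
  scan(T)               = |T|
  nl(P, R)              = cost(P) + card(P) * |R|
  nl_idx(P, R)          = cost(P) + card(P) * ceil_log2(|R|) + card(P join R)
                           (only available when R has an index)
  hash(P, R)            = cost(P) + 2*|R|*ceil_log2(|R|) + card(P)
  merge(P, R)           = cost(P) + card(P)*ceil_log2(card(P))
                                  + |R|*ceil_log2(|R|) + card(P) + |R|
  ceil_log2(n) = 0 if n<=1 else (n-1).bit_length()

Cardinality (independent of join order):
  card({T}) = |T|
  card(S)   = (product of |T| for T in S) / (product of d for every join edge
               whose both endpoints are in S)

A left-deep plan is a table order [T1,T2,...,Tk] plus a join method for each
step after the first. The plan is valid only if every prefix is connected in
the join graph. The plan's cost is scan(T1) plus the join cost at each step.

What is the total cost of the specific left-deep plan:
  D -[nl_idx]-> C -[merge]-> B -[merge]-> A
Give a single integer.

step 1: scan D: cost=200, card=200
step 2: join C via nl_idx
    card(P join C) = 200*20/(20) = 200
    cost = 200 + 200*5 + 200 = 1400
step 3: join B via merge
    card(P join B) = 200*120/(20) = 1200
    cost = 1400 + 200*8 + 120*7 + 200 + 120 = 4160
step 4: join A via merge
    card(P join A) = 1200*120/(5) = 28800
    cost = 4160 + 1200*11 + 120*7 + 1200 + 120 = 19520

19520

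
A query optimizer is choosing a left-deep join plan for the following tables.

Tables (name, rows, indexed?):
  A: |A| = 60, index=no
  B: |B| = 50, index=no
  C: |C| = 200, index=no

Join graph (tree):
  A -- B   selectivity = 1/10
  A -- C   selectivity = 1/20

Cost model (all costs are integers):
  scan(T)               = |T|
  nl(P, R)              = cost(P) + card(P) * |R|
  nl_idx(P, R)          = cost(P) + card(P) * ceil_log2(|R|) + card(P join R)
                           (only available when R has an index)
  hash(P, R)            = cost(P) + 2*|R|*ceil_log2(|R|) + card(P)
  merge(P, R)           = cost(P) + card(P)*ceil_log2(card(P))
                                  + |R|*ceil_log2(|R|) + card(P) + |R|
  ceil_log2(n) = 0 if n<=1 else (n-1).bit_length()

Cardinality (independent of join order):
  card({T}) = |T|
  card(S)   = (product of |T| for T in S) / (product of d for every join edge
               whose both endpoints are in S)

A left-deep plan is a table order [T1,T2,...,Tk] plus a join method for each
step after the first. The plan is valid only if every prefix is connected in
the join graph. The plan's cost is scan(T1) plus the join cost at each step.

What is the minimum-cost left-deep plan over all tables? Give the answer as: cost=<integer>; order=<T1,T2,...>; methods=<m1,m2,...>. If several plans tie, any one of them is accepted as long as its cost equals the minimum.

Selinger DP (subsets sized 1..n):
  {A}: scan cost=60, card=60
  {B}: scan cost=50, card=50
  {C}: scan cost=200, card=200
  {AB}: card=300; try (B,hash)→720, (A,hash)→820, (A,merge)→820, (B,merge)→830, (A,nl)→3050, (B,nl)→3060; best=720 via (B,hash)
  {AC}: card=600; try (A,hash)→1120, (C,merge)→2280, (A,merge)→2420, (C,hash)→3320, (C,nl)→12060, (A,nl)→12200; best=1120 via (A,hash)
  {ABC}: card=3000; try (B,hash)→2320, (C,hash)→4220, (C,merge)→5520, (B,merge)→8070, (B,nl)→31120, (C,nl)→60720; best=2320 via (B,hash)

cost=2320; order=C,A,B; methods=hash,hash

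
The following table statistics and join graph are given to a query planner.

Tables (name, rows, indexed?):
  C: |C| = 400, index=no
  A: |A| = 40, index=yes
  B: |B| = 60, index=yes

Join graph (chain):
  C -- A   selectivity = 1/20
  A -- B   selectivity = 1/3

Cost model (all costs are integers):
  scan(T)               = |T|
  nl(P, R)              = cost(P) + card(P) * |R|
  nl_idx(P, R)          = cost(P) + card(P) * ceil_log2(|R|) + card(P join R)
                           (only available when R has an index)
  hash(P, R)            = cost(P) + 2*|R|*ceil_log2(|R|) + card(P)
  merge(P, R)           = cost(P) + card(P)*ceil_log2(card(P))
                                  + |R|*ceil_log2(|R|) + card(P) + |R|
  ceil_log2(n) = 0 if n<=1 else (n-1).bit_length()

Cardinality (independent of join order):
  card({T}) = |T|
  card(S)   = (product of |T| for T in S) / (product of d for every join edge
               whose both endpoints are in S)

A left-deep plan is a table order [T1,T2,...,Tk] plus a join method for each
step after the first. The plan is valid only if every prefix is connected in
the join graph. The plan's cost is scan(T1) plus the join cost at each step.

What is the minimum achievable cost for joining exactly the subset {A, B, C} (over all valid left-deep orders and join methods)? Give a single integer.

2800

Selinger DP over subsets of {A,B,C}:
  {C}: scan cost=400, card=400
  {A}: scan cost=40, card=40
  {B}: scan cost=60, card=60
  {AC}: card=800; try (A,hash)→1280, (A,nl_idx)→3600, (C,merge)→4320, (A,merge)→4680, (C,hash)→7280, (C,nl)→16040 …(+1); best=1280 via (A,hash)
  {AB}: card=800; try (A,hash)→600, (B,merge)→740, (A,merge)→760, (B,hash)→800, (B,nl_idx)→1080, (A,nl_idx)→1220 …(+2); best=600 via (A,hash)
  {ABC}: card=16000; try (B,hash)→2800, (C,hash)→8600, (B,merge)→10500, (C,merge)→13400, (B,nl_idx)→22080, (B,nl)→49280 …(+1); best=2800 via (B,hash)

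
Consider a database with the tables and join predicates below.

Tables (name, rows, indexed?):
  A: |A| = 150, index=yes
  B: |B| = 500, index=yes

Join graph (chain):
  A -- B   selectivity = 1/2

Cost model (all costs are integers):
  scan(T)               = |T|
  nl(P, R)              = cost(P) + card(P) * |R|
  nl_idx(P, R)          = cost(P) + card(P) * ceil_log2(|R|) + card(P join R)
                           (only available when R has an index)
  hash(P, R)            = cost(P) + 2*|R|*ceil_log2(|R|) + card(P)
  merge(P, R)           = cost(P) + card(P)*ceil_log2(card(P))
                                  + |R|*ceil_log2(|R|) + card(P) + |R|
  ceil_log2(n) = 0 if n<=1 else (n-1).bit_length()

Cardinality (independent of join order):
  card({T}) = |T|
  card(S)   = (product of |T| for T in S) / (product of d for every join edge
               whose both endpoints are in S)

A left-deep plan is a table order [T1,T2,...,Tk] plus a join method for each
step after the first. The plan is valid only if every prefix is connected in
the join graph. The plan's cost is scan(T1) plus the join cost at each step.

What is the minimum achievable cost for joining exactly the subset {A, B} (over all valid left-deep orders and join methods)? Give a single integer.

3400

Selinger DP over subsets of {A,B}:
  {A}: scan cost=150, card=150
  {B}: scan cost=500, card=500
  {AB}: card=37500; try (A,hash)→3400, (B,merge)→6500, (A,merge)→6850, (B,hash)→9300, (B,nl_idx)→39000, (A,nl_idx)→42000 …(+2); best=3400 via (A,hash)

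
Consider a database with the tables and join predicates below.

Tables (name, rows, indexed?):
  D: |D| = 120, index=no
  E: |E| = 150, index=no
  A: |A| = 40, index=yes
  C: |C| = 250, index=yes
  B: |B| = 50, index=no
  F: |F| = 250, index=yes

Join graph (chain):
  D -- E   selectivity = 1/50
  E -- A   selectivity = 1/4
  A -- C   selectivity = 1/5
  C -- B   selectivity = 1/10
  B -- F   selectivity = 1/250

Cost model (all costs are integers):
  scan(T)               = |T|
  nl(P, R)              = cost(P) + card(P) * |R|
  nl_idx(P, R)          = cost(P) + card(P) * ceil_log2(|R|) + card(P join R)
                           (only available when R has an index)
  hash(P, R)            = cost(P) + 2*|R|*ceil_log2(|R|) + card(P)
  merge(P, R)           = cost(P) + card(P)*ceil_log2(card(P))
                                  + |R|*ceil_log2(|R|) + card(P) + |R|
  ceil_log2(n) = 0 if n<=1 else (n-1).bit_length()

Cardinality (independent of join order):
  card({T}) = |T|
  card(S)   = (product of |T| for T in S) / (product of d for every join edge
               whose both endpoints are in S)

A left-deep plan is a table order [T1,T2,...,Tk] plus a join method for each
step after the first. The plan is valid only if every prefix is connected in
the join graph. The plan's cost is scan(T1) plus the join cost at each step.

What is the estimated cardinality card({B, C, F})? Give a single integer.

Tables in S: B(50), C(250), F(250)
Edges inside S: C-B(d=10), B-F(d=250)
numerator = 50 * 250 * 250 = 3125000
denominator = 10 * 250 = 2500
card(S) = 3125000 / 2500 = 1250

1250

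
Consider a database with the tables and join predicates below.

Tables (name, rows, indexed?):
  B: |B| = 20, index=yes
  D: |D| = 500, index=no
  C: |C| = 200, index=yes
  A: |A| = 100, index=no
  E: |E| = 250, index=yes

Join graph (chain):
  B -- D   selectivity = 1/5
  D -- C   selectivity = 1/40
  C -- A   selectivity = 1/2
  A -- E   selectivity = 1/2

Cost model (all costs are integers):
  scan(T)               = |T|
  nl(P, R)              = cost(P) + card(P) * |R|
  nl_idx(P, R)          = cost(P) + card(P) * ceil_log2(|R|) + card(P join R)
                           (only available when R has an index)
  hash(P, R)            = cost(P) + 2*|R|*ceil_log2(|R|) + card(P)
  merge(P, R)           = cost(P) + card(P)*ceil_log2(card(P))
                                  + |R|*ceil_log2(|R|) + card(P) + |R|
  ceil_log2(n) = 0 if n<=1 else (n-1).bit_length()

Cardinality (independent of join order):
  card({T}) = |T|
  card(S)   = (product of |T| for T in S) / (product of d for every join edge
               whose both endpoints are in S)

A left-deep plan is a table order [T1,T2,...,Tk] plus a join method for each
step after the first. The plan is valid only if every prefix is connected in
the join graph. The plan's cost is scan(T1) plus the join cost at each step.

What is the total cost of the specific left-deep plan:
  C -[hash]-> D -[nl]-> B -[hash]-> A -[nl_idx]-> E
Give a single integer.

66570800

step 1: scan C: cost=200, card=200
step 2: join D via hash
    card(P join D) = 200*500/(40) = 2500
    cost = 200 + 2*500*9 + 200 = 9400
step 3: join B via nl
    card(P join B) = 2500*20/(5) = 10000
    cost = 9400 + 2500*20 = 59400
step 4: join A via hash
    card(P join A) = 10000*100/(2) = 500000
    cost = 59400 + 2*100*7 + 10000 = 70800
step 5: join E via nl_idx
    card(P join E) = 500000*250/(2) = 62500000
    cost = 70800 + 500000*8 + 62500000 = 66570800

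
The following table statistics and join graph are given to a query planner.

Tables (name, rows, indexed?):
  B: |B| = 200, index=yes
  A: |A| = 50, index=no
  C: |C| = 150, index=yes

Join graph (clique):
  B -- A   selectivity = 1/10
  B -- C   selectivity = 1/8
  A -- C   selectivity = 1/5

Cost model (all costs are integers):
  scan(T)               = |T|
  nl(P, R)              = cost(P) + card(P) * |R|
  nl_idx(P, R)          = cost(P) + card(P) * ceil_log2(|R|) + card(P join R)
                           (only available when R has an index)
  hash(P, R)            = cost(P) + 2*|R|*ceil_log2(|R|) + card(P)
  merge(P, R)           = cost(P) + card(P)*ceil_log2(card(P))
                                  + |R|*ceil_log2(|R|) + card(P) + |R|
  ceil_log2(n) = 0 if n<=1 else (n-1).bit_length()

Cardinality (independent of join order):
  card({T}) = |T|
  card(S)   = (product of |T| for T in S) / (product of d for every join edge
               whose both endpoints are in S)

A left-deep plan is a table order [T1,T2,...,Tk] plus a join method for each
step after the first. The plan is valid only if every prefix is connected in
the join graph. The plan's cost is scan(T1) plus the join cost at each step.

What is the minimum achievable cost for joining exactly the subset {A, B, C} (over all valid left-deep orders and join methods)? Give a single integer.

Selinger DP over subsets of {A,B,C}:
  {B}: scan cost=200, card=200
  {A}: scan cost=50, card=50
  {C}: scan cost=150, card=150
  {AB}: card=1000; try (A,hash)→1000, (B,nl_idx)→1450, (B,merge)→2200, (A,merge)→2350, (B,hash)→3300, (B,nl)→10050 …(+1); best=1000 via (A,hash)
  {BC}: card=3750; try (C,hash)→2800, (B,merge)→3300, (C,merge)→3350, (B,hash)→3500, (B,nl_idx)→5100, (C,nl_idx)→5550 …(+2); best=2800 via (C,hash)
  {AC}: card=1500; try (A,hash)→900, (C,merge)→1750, (A,merge)→1850, (C,nl_idx)→1950, (C,hash)→2500, (C,nl)→7550 …(+1); best=900 via (A,hash)
  {ABC}: card=3750; try (C,hash)→4400, (B,hash)→5600, (A,hash)→7150, (C,nl_idx)→12750, (C,merge)→13350, (B,nl_idx)→16650 …(+5); best=4400 via (C,hash)

4400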